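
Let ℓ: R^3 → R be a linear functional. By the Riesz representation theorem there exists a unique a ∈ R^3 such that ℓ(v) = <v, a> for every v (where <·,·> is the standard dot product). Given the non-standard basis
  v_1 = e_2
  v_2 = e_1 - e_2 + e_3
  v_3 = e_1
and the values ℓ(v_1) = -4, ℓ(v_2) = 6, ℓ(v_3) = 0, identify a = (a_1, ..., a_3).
a = (0, -4, 2)

Write a = (a_1, ..., a_3) in the standard basis. For each basis vector v_i, ℓ(v_i) = <v_i, a> is a linear equation in the a_j's. Collect the n equations into a matrix system V a = ℓ, where row i of V is v_i (expressed in the standard basis). Since V is invertible (lower-triangular with 1s on the diagonal, up to permutation), solve by back-substitution:
  V =
[[0, 1, 0],
 [1, -1, 1],
 [1, 0, 0]]
  V a = (-4, 6, 0)
Solving gives a = (0, -4, 2).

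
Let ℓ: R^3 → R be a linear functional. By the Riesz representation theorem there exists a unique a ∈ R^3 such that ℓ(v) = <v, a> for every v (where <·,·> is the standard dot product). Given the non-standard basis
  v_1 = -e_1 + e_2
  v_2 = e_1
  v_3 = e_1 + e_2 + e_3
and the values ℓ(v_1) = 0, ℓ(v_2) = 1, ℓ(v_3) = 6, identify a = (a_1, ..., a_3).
a = (1, 1, 4)

Write a = (a_1, ..., a_3) in the standard basis. For each basis vector v_i, ℓ(v_i) = <v_i, a> is a linear equation in the a_j's. Collect the n equations into a matrix system V a = ℓ, where row i of V is v_i (expressed in the standard basis). Since V is invertible (lower-triangular with 1s on the diagonal, up to permutation), solve by back-substitution:
  V =
[[-1, 1, 0],
 [1, 0, 0],
 [1, 1, 1]]
  V a = (0, 1, 6)
Solving gives a = (1, 1, 4).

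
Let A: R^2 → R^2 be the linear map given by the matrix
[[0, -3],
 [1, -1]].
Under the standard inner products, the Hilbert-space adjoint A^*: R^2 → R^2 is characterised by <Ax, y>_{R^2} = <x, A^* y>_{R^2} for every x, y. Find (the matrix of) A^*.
A^* = A^T =
[[0, 1],
 [-3, -1]]

For real matrices with standard dot products, the defining identity <Ax, y> = <x, A^* y> gives (Ax)^T y = x^T (A^*) y, i.e. x^T A^T y = x^T (A^*) y. Since this holds for all x, y, we must have A^* = A^T. Therefore
A^* =
[[0, 1],
 [-3, -1]].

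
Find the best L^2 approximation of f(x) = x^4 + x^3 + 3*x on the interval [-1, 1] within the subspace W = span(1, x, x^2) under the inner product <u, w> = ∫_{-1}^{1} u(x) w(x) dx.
g(x) = 6*x^2/7 + 18*x/5 - 3/35

The best approximation g ∈ W is the orthogonal projection of f onto W. Writing g = a_0 + a_1 x + a_2 x^2, the coefficients solve the normal equations G · a = b where
  G_{ij} = <φ_i, φ_j> and b_i = <f, φ_i>, with φ_0 = 1, φ_1 = x, φ_2 = x^2.
G =
  [2, 0, 2/3]
  [0, 2/3, 0]
  [2/3, 0, 2/5],
b = (2/5, 12/5, 2/7).
Solving gives a_0 = -3/35, a_1 = 18/5, a_2 = 6/7, so
  g(x) = 6*x^2/7 + 18*x/5 - 3/35.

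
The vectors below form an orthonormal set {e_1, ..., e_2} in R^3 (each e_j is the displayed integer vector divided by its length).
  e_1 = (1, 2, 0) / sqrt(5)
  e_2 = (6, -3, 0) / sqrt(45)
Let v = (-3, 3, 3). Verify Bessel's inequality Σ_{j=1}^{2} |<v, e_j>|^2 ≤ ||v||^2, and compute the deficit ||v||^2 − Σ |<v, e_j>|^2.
Σ |<v, e_j>|^2 = 18; ||v||^2 = 27; deficit = 9

Write each e_j = u_j / sqrt(<u_j, u_j>) where u_j is the displayed integer vector. Then <v, e_j> = <v, u_j> / sqrt(<u_j, u_j>), so |<v, e_j>|^2 = <v, u_j>^2 / <u_j, u_j>.
Coefficients: <v, e_1> = 3/sqrt(5), <v, e_2> = -27/sqrt(45).
Square and sum: Σ |<v, e_j>|^2 = 18.
Compute ||v||^2 = v·v = 27.
Deficit = 27 − 18 = 9 ≥ 0, confirming Bessel's inequality. (The deficit equals ||v − Σ <v,e_j> e_j||^2, the squared distance from v to span{e_j}.)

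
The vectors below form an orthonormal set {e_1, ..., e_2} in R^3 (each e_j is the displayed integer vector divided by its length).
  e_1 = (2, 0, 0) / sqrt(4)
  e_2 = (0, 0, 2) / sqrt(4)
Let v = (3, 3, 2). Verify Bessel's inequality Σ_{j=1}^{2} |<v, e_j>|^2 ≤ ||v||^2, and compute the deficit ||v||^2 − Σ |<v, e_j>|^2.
Σ |<v, e_j>|^2 = 13; ||v||^2 = 22; deficit = 9

Write each e_j = u_j / sqrt(<u_j, u_j>) where u_j is the displayed integer vector. Then <v, e_j> = <v, u_j> / sqrt(<u_j, u_j>), so |<v, e_j>|^2 = <v, u_j>^2 / <u_j, u_j>.
Coefficients: <v, e_1> = 6/sqrt(4), <v, e_2> = 4/sqrt(4).
Square and sum: Σ |<v, e_j>|^2 = 13.
Compute ||v||^2 = v·v = 22.
Deficit = 22 − 13 = 9 ≥ 0, confirming Bessel's inequality. (The deficit equals ||v − Σ <v,e_j> e_j||^2, the squared distance from v to span{e_j}.)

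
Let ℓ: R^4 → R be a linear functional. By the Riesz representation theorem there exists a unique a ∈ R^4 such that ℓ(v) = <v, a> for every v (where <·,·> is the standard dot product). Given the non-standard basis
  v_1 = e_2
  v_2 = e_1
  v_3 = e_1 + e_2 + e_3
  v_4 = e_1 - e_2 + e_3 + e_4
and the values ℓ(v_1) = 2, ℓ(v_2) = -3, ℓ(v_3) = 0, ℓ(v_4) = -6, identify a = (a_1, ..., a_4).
a = (-3, 2, 1, -2)

Write a = (a_1, ..., a_4) in the standard basis. For each basis vector v_i, ℓ(v_i) = <v_i, a> is a linear equation in the a_j's. Collect the n equations into a matrix system V a = ℓ, where row i of V is v_i (expressed in the standard basis). Since V is invertible (lower-triangular with 1s on the diagonal, up to permutation), solve by back-substitution:
  V =
[[0, 1, 0, 0],
 [1, 0, 0, 0],
 [1, 1, 1, 0],
 [1, -1, 1, 1]]
  V a = (2, -3, 0, -6)
Solving gives a = (-3, 2, 1, -2).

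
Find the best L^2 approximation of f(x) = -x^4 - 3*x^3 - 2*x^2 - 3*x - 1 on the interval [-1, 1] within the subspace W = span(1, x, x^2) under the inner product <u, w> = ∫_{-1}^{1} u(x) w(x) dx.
g(x) = -20*x^2/7 - 24*x/5 - 32/35

The best approximation g ∈ W is the orthogonal projection of f onto W. Writing g = a_0 + a_1 x + a_2 x^2, the coefficients solve the normal equations G · a = b where
  G_{ij} = <φ_i, φ_j> and b_i = <f, φ_i>, with φ_0 = 1, φ_1 = x, φ_2 = x^2.
G =
  [2, 0, 2/3]
  [0, 2/3, 0]
  [2/3, 0, 2/5],
b = (-56/15, -16/5, -184/105).
Solving gives a_0 = -32/35, a_1 = -24/5, a_2 = -20/7, so
  g(x) = -20*x^2/7 - 24*x/5 - 32/35.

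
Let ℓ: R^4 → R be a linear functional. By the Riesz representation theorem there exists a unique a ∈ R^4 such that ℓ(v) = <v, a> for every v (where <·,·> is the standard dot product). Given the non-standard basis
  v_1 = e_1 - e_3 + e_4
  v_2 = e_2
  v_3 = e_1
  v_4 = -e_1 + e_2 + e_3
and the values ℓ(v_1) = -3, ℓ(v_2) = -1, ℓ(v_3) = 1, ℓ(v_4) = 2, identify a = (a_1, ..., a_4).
a = (1, -1, 4, 0)

Write a = (a_1, ..., a_4) in the standard basis. For each basis vector v_i, ℓ(v_i) = <v_i, a> is a linear equation in the a_j's. Collect the n equations into a matrix system V a = ℓ, where row i of V is v_i (expressed in the standard basis). Since V is invertible (lower-triangular with 1s on the diagonal, up to permutation), solve by back-substitution:
  V =
[[1, 0, -1, 1],
 [0, 1, 0, 0],
 [1, 0, 0, 0],
 [-1, 1, 1, 0]]
  V a = (-3, -1, 1, 2)
Solving gives a = (1, -1, 4, 0).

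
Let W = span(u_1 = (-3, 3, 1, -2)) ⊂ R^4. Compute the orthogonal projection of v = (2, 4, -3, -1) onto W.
proj_W(v) = (-15/23, 15/23, 5/23, -10/23)

Set up U = [u_1 | ... | u_1] ∈ R^(4×1). The projector onto W = col(U) is P = U (U^T U)^(-1) U^T.
Compute U^T U =
  [23],
and U^T v = (5).
Solve U^T U · c = U^T v for the coefficients: c = (5/23). The projection is proj_W(v) = U c.
Check: (v - proj_W(v)) · u_1 = 0  (should be 0).
Result: proj_W(v) = (-15/23, 15/23, 5/23, -10/23).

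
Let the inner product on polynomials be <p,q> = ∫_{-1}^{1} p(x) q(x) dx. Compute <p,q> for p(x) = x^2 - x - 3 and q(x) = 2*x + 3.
<p,q> = -52/3

Expand the product: p(x)·q(x) = 2*x^3 + x^2 - 9*x - 9.
∫_{-1}^{1} of each monomial x^k gives [2/(k+1) if k even, 0 if k odd]. Integrating term-by-term (or equivalently evaluating the antiderivative F(x) = x^4/2 + x^3/3 - 9*x^2/2 - 9*x at the endpoints):
  F(1) − F(−1) = -38/3 − (14/3) = -52/3.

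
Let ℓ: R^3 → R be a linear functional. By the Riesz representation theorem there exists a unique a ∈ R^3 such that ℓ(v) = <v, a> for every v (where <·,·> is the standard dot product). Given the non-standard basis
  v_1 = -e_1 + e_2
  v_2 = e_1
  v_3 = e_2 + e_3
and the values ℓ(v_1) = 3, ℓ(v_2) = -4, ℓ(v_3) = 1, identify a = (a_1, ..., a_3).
a = (-4, -1, 2)

Write a = (a_1, ..., a_3) in the standard basis. For each basis vector v_i, ℓ(v_i) = <v_i, a> is a linear equation in the a_j's. Collect the n equations into a matrix system V a = ℓ, where row i of V is v_i (expressed in the standard basis). Since V is invertible (lower-triangular with 1s on the diagonal, up to permutation), solve by back-substitution:
  V =
[[-1, 1, 0],
 [1, 0, 0],
 [0, 1, 1]]
  V a = (3, -4, 1)
Solving gives a = (-4, -1, 2).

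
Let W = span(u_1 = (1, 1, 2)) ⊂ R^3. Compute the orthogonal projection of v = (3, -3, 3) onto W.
proj_W(v) = (1, 1, 2)

Set up U = [u_1 | ... | u_1] ∈ R^(3×1). The projector onto W = col(U) is P = U (U^T U)^(-1) U^T.
Compute U^T U =
  [6],
and U^T v = (6).
Solve U^T U · c = U^T v for the coefficients: c = (1). The projection is proj_W(v) = U c.
Check: (v - proj_W(v)) · u_1 = 0  (should be 0).
Result: proj_W(v) = (1, 1, 2).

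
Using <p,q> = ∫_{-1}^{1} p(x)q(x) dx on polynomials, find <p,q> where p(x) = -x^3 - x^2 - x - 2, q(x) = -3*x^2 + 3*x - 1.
<p,q> = 20/3

Expand the product: p(x)·q(x) = 3*x^5 + x^3 + 4*x^2 - 5*x + 2.
∫_{-1}^{1} of each monomial x^k gives [2/(k+1) if k even, 0 if k odd]. Integrating term-by-term (or equivalently evaluating the antiderivative F(x) = x^6/2 + x^4/4 + 4*x^3/3 - 5*x^2/2 + 2*x at the endpoints):
  F(1) − F(−1) = 19/12 − (-61/12) = 20/3.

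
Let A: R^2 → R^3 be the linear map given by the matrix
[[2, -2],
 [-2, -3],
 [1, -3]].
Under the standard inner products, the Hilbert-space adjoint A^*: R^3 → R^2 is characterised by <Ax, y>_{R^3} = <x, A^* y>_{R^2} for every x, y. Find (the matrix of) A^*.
A^* = A^T =
[[2, -2, 1],
 [-2, -3, -3]]

For real matrices with standard dot products, the defining identity <Ax, y> = <x, A^* y> gives (Ax)^T y = x^T (A^*) y, i.e. x^T A^T y = x^T (A^*) y. Since this holds for all x, y, we must have A^* = A^T. Therefore
A^* =
[[2, -2, 1],
 [-2, -3, -3]].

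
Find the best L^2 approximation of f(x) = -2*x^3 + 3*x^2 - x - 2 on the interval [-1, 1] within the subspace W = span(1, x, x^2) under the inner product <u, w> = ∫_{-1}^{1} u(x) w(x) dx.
g(x) = 3*x^2 - 11*x/5 - 2

The best approximation g ∈ W is the orthogonal projection of f onto W. Writing g = a_0 + a_1 x + a_2 x^2, the coefficients solve the normal equations G · a = b where
  G_{ij} = <φ_i, φ_j> and b_i = <f, φ_i>, with φ_0 = 1, φ_1 = x, φ_2 = x^2.
G =
  [2, 0, 2/3]
  [0, 2/3, 0]
  [2/3, 0, 2/5],
b = (-2, -22/15, -2/15).
Solving gives a_0 = -2, a_1 = -11/5, a_2 = 3, so
  g(x) = 3*x^2 - 11*x/5 - 2.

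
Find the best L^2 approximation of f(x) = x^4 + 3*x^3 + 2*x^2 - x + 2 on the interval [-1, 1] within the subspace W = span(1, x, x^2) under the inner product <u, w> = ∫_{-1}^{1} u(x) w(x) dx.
g(x) = 20*x^2/7 + 4*x/5 + 67/35

The best approximation g ∈ W is the orthogonal projection of f onto W. Writing g = a_0 + a_1 x + a_2 x^2, the coefficients solve the normal equations G · a = b where
  G_{ij} = <φ_i, φ_j> and b_i = <f, φ_i>, with φ_0 = 1, φ_1 = x, φ_2 = x^2.
G =
  [2, 0, 2/3]
  [0, 2/3, 0]
  [2/3, 0, 2/5],
b = (86/15, 8/15, 254/105).
Solving gives a_0 = 67/35, a_1 = 4/5, a_2 = 20/7, so
  g(x) = 20*x^2/7 + 4*x/5 + 67/35.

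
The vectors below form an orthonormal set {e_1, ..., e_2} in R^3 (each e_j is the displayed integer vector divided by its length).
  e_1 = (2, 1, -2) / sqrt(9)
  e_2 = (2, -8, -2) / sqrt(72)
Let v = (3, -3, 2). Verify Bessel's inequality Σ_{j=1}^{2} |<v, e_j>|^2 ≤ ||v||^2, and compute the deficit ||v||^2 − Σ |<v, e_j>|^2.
Σ |<v, e_j>|^2 = 19/2; ||v||^2 = 22; deficit = 25/2

Write each e_j = u_j / sqrt(<u_j, u_j>) where u_j is the displayed integer vector. Then <v, e_j> = <v, u_j> / sqrt(<u_j, u_j>), so |<v, e_j>|^2 = <v, u_j>^2 / <u_j, u_j>.
Coefficients: <v, e_1> = -1/sqrt(9), <v, e_2> = 26/sqrt(72).
Square and sum: Σ |<v, e_j>|^2 = 19/2.
Compute ||v||^2 = v·v = 22.
Deficit = 22 − 19/2 = 25/2 ≥ 0, confirming Bessel's inequality. (The deficit equals ||v − Σ <v,e_j> e_j||^2, the squared distance from v to span{e_j}.)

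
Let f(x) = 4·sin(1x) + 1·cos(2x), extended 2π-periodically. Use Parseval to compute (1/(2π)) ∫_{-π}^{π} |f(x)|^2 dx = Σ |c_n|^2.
Σ |c_n|^2 = 17/2

Expand |f|^2 and use orthogonality of {sin(nx), cos(mx)} on [-π, π]:
  ∫_{-π}^{π} sin(nx)^2 dx = π, ∫ cos(mx)^2 dx = π, and cross terms integrate to 0.
So ∫_{-π}^{π} f(x)^2 dx = 4^2 · π + 1^2 · π = (16 + 1)π.
Divide by 2π: (16 + 1)/2 = 17/2.
By Parseval, this equals Σ |c_n|^2.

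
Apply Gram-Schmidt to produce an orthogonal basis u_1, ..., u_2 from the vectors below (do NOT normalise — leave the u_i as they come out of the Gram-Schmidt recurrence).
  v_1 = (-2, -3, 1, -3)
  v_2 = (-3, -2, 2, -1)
Orthogonal basis:
  u_1 = (-2, -3, 1, -3)
  u_2 = (-35/23, 5/23, 29/23, 28/23)

Apply the Gram-Schmidt recurrence
  u_1 = v_1
  u_i = v_i − Σ_{j<i} ((v_i · u_j) / (u_j · u_j)) · u_j.

Step by step this gives:
  u_1 = (-2, -3, 1, -3)
  u_2 = (-35/23, 5/23, 29/23, 28/23)

Orthogonality check:
  u_2 · u_1 = 0 (should be 0)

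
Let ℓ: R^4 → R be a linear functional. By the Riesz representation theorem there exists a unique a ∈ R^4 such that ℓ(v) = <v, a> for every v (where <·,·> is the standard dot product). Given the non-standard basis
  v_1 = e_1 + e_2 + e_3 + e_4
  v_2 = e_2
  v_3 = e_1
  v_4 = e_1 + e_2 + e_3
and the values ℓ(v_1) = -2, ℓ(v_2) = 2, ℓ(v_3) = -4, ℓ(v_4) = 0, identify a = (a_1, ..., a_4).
a = (-4, 2, 2, -2)

Write a = (a_1, ..., a_4) in the standard basis. For each basis vector v_i, ℓ(v_i) = <v_i, a> is a linear equation in the a_j's. Collect the n equations into a matrix system V a = ℓ, where row i of V is v_i (expressed in the standard basis). Since V is invertible (lower-triangular with 1s on the diagonal, up to permutation), solve by back-substitution:
  V =
[[1, 1, 1, 1],
 [0, 1, 0, 0],
 [1, 0, 0, 0],
 [1, 1, 1, 0]]
  V a = (-2, 2, -4, 0)
Solving gives a = (-4, 2, 2, -2).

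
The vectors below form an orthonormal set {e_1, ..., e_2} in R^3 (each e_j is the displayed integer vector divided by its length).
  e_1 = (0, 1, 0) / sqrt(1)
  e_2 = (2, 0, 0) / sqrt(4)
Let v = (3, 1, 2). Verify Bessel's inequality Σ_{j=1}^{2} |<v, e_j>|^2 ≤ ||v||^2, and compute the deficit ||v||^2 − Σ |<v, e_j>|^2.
Σ |<v, e_j>|^2 = 10; ||v||^2 = 14; deficit = 4

Write each e_j = u_j / sqrt(<u_j, u_j>) where u_j is the displayed integer vector. Then <v, e_j> = <v, u_j> / sqrt(<u_j, u_j>), so |<v, e_j>|^2 = <v, u_j>^2 / <u_j, u_j>.
Coefficients: <v, e_1> = 1/sqrt(1), <v, e_2> = 6/sqrt(4).
Square and sum: Σ |<v, e_j>|^2 = 10.
Compute ||v||^2 = v·v = 14.
Deficit = 14 − 10 = 4 ≥ 0, confirming Bessel's inequality. (The deficit equals ||v − Σ <v,e_j> e_j||^2, the squared distance from v to span{e_j}.)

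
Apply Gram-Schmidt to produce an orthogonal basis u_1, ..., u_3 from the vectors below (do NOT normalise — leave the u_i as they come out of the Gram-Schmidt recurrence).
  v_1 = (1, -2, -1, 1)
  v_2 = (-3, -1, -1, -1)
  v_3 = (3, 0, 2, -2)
Orthogonal basis:
  u_1 = (1, -2, -1, 1)
  u_2 = (-20/7, -9/7, -8/7, -6/7)
  u_3 = (78/83, -106/83, 81/83, -209/83)

Apply the Gram-Schmidt recurrence
  u_1 = v_1
  u_i = v_i − Σ_{j<i} ((v_i · u_j) / (u_j · u_j)) · u_j.

Step by step this gives:
  u_1 = (1, -2, -1, 1)
  u_2 = (-20/7, -9/7, -8/7, -6/7)
  u_3 = (78/83, -106/83, 81/83, -209/83)

Orthogonality check:
  u_2 · u_1 = 0 (should be 0)
  u_3 · u_1 = 0 (should be 0)
  u_3 · u_2 = 0 (should be 0)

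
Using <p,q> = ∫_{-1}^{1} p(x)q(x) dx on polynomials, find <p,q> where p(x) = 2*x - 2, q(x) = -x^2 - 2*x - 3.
<p,q> = 32/3

Expand the product: p(x)·q(x) = -2*x^3 - 2*x^2 - 2*x + 6.
∫_{-1}^{1} of each monomial x^k gives [2/(k+1) if k even, 0 if k odd]. Integrating term-by-term (or equivalently evaluating the antiderivative F(x) = -x^4/2 - 2*x^3/3 - x^2 + 6*x at the endpoints):
  F(1) − F(−1) = 23/6 − (-41/6) = 32/3.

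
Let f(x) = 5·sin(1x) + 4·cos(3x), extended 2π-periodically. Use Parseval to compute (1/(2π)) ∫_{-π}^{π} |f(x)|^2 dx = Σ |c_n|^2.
Σ |c_n|^2 = 41/2

Expand |f|^2 and use orthogonality of {sin(nx), cos(mx)} on [-π, π]:
  ∫_{-π}^{π} sin(nx)^2 dx = π, ∫ cos(mx)^2 dx = π, and cross terms integrate to 0.
So ∫_{-π}^{π} f(x)^2 dx = 5^2 · π + 4^2 · π = (25 + 16)π.
Divide by 2π: (25 + 16)/2 = 41/2.
By Parseval, this equals Σ |c_n|^2.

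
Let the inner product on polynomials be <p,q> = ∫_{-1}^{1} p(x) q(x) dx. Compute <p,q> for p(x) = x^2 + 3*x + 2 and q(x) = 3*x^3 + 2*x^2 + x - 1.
<p,q> = 22/5

Expand the product: p(x)·q(x) = 3*x^5 + 11*x^4 + 13*x^3 + 6*x^2 - x - 2.
∫_{-1}^{1} of each monomial x^k gives [2/(k+1) if k even, 0 if k odd]. Integrating term-by-term (or equivalently evaluating the antiderivative F(x) = x^6/2 + 11*x^5/5 + 13*x^4/4 + 2*x^3 - x^2/2 - 2*x at the endpoints):
  F(1) − F(−1) = 109/20 − (21/20) = 22/5.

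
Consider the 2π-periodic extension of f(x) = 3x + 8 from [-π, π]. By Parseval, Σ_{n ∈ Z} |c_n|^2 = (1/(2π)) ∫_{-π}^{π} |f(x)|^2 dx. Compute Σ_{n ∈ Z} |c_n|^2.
Σ |c_n|^2 = 3π^2 + 64

Expand and integrate term by term over [-π, π]:
  ∫ (3x)^2 dx = 9·(2π^3/3); ∫ 2·3·(8)·x dx = 0 (odd integrand); ∫ 8^2 dx = 64·2π.
So (1/(2π)) ∫_{-π}^{π} (3x + 8)^2 dx = 9π^2/3 + 64 = 3π^2 + 64.
Parseval ⇒ Σ |c_n|^2 = 3π^2 + 64.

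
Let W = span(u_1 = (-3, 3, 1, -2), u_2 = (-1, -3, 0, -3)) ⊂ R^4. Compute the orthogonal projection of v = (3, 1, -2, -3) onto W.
proj_W(v) = (45/437, -321/437, -2/23, -131/437)

Set up U = [u_1 | ... | u_2] ∈ R^(4×2). The projector onto W = col(U) is P = U (U^T U)^(-1) U^T.
Compute U^T U =
  [23, 0]
  [0, 19],
and U^T v = (-2, 3).
Solve U^T U · c = U^T v for the coefficients: c = (-2/23, 3/19). The projection is proj_W(v) = U c.
Check: (v - proj_W(v)) · u_1 = 0  (should be 0).
Check: (v - proj_W(v)) · u_2 = 0  (should be 0).
Result: proj_W(v) = (45/437, -321/437, -2/23, -131/437).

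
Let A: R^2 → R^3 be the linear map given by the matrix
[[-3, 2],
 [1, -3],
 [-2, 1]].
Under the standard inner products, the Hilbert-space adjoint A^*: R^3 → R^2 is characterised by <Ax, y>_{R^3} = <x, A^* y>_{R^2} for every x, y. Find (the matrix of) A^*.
A^* = A^T =
[[-3, 1, -2],
 [2, -3, 1]]

For real matrices with standard dot products, the defining identity <Ax, y> = <x, A^* y> gives (Ax)^T y = x^T (A^*) y, i.e. x^T A^T y = x^T (A^*) y. Since this holds for all x, y, we must have A^* = A^T. Therefore
A^* =
[[-3, 1, -2],
 [2, -3, 1]].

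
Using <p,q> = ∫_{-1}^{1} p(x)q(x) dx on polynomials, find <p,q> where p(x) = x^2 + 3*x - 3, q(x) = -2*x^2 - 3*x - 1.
<p,q> = 38/15

Expand the product: p(x)·q(x) = -2*x^4 - 9*x^3 - 4*x^2 + 6*x + 3.
∫_{-1}^{1} of each monomial x^k gives [2/(k+1) if k even, 0 if k odd]. Integrating term-by-term (or equivalently evaluating the antiderivative F(x) = -2*x^5/5 - 9*x^4/4 - 4*x^3/3 + 3*x^2 + 3*x at the endpoints):
  F(1) − F(−1) = 121/60 − (-31/60) = 38/15.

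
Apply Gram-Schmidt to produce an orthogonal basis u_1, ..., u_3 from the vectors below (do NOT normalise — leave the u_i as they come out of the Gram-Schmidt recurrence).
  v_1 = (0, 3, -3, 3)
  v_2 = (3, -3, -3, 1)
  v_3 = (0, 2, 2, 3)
Orthogonal basis:
  u_1 = (0, 3, -3, 3)
  u_2 = (3, -10/3, -8/3, 2/3)
  u_3 = (90/83, -17/83, 169/83, 186/83)

Apply the Gram-Schmidt recurrence
  u_1 = v_1
  u_i = v_i − Σ_{j<i} ((v_i · u_j) / (u_j · u_j)) · u_j.

Step by step this gives:
  u_1 = (0, 3, -3, 3)
  u_2 = (3, -10/3, -8/3, 2/3)
  u_3 = (90/83, -17/83, 169/83, 186/83)

Orthogonality check:
  u_2 · u_1 = 0 (should be 0)
  u_3 · u_1 = 0 (should be 0)
  u_3 · u_2 = 0 (should be 0)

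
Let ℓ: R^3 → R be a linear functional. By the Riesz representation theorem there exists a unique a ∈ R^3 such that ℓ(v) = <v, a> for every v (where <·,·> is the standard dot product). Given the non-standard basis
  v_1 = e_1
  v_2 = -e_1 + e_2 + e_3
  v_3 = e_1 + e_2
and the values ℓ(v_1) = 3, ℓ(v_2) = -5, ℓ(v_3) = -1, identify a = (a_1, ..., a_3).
a = (3, -4, 2)

Write a = (a_1, ..., a_3) in the standard basis. For each basis vector v_i, ℓ(v_i) = <v_i, a> is a linear equation in the a_j's. Collect the n equations into a matrix system V a = ℓ, where row i of V is v_i (expressed in the standard basis). Since V is invertible (lower-triangular with 1s on the diagonal, up to permutation), solve by back-substitution:
  V =
[[1, 0, 0],
 [-1, 1, 1],
 [1, 1, 0]]
  V a = (3, -5, -1)
Solving gives a = (3, -4, 2).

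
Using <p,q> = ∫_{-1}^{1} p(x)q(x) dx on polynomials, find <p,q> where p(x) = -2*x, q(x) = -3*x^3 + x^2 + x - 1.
<p,q> = 16/15

Expand the product: p(x)·q(x) = 6*x^4 - 2*x^3 - 2*x^2 + 2*x.
∫_{-1}^{1} of each monomial x^k gives [2/(k+1) if k even, 0 if k odd]. Integrating term-by-term (or equivalently evaluating the antiderivative F(x) = 6*x^5/5 - x^4/2 - 2*x^3/3 + x^2 at the endpoints):
  F(1) − F(−1) = 31/30 − (-1/30) = 16/15.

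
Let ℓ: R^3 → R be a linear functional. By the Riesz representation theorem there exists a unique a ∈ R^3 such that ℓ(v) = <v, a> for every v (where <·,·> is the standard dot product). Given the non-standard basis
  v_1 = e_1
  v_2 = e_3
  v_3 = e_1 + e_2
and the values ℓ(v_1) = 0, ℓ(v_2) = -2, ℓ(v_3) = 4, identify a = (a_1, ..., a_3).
a = (0, 4, -2)

Write a = (a_1, ..., a_3) in the standard basis. For each basis vector v_i, ℓ(v_i) = <v_i, a> is a linear equation in the a_j's. Collect the n equations into a matrix system V a = ℓ, where row i of V is v_i (expressed in the standard basis). Since V is invertible (lower-triangular with 1s on the diagonal, up to permutation), solve by back-substitution:
  V =
[[1, 0, 0],
 [0, 0, 1],
 [1, 1, 0]]
  V a = (0, -2, 4)
Solving gives a = (0, 4, -2).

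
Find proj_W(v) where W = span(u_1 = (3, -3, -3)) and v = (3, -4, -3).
proj_W(v) = (10/3, -10/3, -10/3)

Set up U = [u_1 | ... | u_1] ∈ R^(3×1). The projector onto W = col(U) is P = U (U^T U)^(-1) U^T.
Compute U^T U =
  [27],
and U^T v = (30).
Solve U^T U · c = U^T v for the coefficients: c = (10/9). The projection is proj_W(v) = U c.
Check: (v - proj_W(v)) · u_1 = 0  (should be 0).
Result: proj_W(v) = (10/3, -10/3, -10/3).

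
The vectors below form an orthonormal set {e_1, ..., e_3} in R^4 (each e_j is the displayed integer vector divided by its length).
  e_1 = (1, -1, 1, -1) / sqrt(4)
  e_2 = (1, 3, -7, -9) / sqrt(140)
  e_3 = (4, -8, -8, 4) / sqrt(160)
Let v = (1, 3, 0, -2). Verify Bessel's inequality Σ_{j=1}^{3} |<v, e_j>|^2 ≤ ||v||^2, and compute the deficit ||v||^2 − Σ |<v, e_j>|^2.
Σ |<v, e_j>|^2 = 21/2; ||v||^2 = 14; deficit = 7/2

Write each e_j = u_j / sqrt(<u_j, u_j>) where u_j is the displayed integer vector. Then <v, e_j> = <v, u_j> / sqrt(<u_j, u_j>), so |<v, e_j>|^2 = <v, u_j>^2 / <u_j, u_j>.
Coefficients: <v, e_1> = 0/sqrt(4), <v, e_2> = 28/sqrt(140), <v, e_3> = -28/sqrt(160).
Square and sum: Σ |<v, e_j>|^2 = 21/2.
Compute ||v||^2 = v·v = 14.
Deficit = 14 − 21/2 = 7/2 ≥ 0, confirming Bessel's inequality. (The deficit equals ||v − Σ <v,e_j> e_j||^2, the squared distance from v to span{e_j}.)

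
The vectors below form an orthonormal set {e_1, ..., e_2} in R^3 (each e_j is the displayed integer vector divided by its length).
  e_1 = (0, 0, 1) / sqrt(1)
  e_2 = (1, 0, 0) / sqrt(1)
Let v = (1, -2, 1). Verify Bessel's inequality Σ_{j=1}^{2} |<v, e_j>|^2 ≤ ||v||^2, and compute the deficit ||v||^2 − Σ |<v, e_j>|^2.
Σ |<v, e_j>|^2 = 2; ||v||^2 = 6; deficit = 4

Write each e_j = u_j / sqrt(<u_j, u_j>) where u_j is the displayed integer vector. Then <v, e_j> = <v, u_j> / sqrt(<u_j, u_j>), so |<v, e_j>|^2 = <v, u_j>^2 / <u_j, u_j>.
Coefficients: <v, e_1> = 1/sqrt(1), <v, e_2> = 1/sqrt(1).
Square and sum: Σ |<v, e_j>|^2 = 2.
Compute ||v||^2 = v·v = 6.
Deficit = 6 − 2 = 4 ≥ 0, confirming Bessel's inequality. (The deficit equals ||v − Σ <v,e_j> e_j||^2, the squared distance from v to span{e_j}.)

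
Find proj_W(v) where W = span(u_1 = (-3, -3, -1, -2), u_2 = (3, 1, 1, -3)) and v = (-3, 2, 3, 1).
proj_W(v) = (-86/137, 92/411, -86/411, 703/411)

Set up U = [u_1 | ... | u_2] ∈ R^(4×2). The projector onto W = col(U) is P = U (U^T U)^(-1) U^T.
Compute U^T U =
  [23, -7]
  [-7, 20],
and U^T v = (-2, -7).
Solve U^T U · c = U^T v for the coefficients: c = (-89/411, -175/411). The projection is proj_W(v) = U c.
Check: (v - proj_W(v)) · u_1 = 0  (should be 0).
Check: (v - proj_W(v)) · u_2 = 0  (should be 0).
Result: proj_W(v) = (-86/137, 92/411, -86/411, 703/411).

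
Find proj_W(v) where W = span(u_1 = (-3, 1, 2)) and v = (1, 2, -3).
proj_W(v) = (3/2, -1/2, -1)

Set up U = [u_1 | ... | u_1] ∈ R^(3×1). The projector onto W = col(U) is P = U (U^T U)^(-1) U^T.
Compute U^T U =
  [14],
and U^T v = (-7).
Solve U^T U · c = U^T v for the coefficients: c = (-1/2). The projection is proj_W(v) = U c.
Check: (v - proj_W(v)) · u_1 = 0  (should be 0).
Result: proj_W(v) = (3/2, -1/2, -1).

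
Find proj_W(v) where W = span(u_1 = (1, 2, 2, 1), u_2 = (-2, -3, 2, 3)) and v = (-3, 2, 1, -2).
proj_W(v) = (100/259, 23/37, -34/259, -95/259)

Set up U = [u_1 | ... | u_2] ∈ R^(4×2). The projector onto W = col(U) is P = U (U^T U)^(-1) U^T.
Compute U^T U =
  [10, -1]
  [-1, 26],
and U^T v = (1, -4).
Solve U^T U · c = U^T v for the coefficients: c = (22/259, -39/259). The projection is proj_W(v) = U c.
Check: (v - proj_W(v)) · u_1 = 0  (should be 0).
Check: (v - proj_W(v)) · u_2 = 0  (should be 0).
Result: proj_W(v) = (100/259, 23/37, -34/259, -95/259).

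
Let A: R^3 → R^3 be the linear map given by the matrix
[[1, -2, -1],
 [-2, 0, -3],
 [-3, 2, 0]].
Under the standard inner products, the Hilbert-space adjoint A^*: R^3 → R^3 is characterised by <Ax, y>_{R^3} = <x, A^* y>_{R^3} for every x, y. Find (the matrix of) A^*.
A^* = A^T =
[[1, -2, -3],
 [-2, 0, 2],
 [-1, -3, 0]]

For real matrices with standard dot products, the defining identity <Ax, y> = <x, A^* y> gives (Ax)^T y = x^T (A^*) y, i.e. x^T A^T y = x^T (A^*) y. Since this holds for all x, y, we must have A^* = A^T. Therefore
A^* =
[[1, -2, -3],
 [-2, 0, 2],
 [-1, -3, 0]].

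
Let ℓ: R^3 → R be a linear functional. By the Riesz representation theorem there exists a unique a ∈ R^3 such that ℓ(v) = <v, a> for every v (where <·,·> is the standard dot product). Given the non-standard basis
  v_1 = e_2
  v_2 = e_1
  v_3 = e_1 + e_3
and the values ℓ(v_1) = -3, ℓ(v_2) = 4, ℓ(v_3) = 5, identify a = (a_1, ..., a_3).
a = (4, -3, 1)

Write a = (a_1, ..., a_3) in the standard basis. For each basis vector v_i, ℓ(v_i) = <v_i, a> is a linear equation in the a_j's. Collect the n equations into a matrix system V a = ℓ, where row i of V is v_i (expressed in the standard basis). Since V is invertible (lower-triangular with 1s on the diagonal, up to permutation), solve by back-substitution:
  V =
[[0, 1, 0],
 [1, 0, 0],
 [1, 0, 1]]
  V a = (-3, 4, 5)
Solving gives a = (4, -3, 1).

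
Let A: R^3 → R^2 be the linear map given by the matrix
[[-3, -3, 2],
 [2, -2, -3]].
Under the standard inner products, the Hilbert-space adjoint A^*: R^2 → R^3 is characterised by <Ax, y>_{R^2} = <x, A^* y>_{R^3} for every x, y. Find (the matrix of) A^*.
A^* = A^T =
[[-3, 2],
 [-3, -2],
 [2, -3]]

For real matrices with standard dot products, the defining identity <Ax, y> = <x, A^* y> gives (Ax)^T y = x^T (A^*) y, i.e. x^T A^T y = x^T (A^*) y. Since this holds for all x, y, we must have A^* = A^T. Therefore
A^* =
[[-3, 2],
 [-3, -2],
 [2, -3]].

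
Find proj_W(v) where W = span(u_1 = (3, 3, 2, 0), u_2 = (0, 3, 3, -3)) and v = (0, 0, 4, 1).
proj_W(v) = (27/41, 53/41, 44/41, -26/41)

Set up U = [u_1 | ... | u_2] ∈ R^(4×2). The projector onto W = col(U) is P = U (U^T U)^(-1) U^T.
Compute U^T U =
  [22, 15]
  [15, 27],
and U^T v = (8, 9).
Solve U^T U · c = U^T v for the coefficients: c = (9/41, 26/123). The projection is proj_W(v) = U c.
Check: (v - proj_W(v)) · u_1 = 0  (should be 0).
Check: (v - proj_W(v)) · u_2 = 0  (should be 0).
Result: proj_W(v) = (27/41, 53/41, 44/41, -26/41).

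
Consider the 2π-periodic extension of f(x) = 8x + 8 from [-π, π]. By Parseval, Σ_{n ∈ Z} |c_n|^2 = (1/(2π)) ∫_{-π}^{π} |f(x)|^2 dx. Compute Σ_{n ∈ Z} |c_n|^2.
Σ |c_n|^2 = 64π^2/3 + 64

Expand and integrate term by term over [-π, π]:
  ∫ (8x)^2 dx = 64·(2π^3/3); ∫ 2·8·(8)·x dx = 0 (odd integrand); ∫ 8^2 dx = 64·2π.
So (1/(2π)) ∫_{-π}^{π} (8x + 8)^2 dx = 64π^2/3 + 64 = 64π^2/3 + 64.
Parseval ⇒ Σ |c_n|^2 = 64π^2/3 + 64.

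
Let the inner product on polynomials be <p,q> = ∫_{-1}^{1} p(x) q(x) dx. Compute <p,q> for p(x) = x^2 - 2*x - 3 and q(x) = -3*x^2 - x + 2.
<p,q> = -68/15

Expand the product: p(x)·q(x) = -3*x^4 + 5*x^3 + 13*x^2 - x - 6.
∫_{-1}^{1} of each monomial x^k gives [2/(k+1) if k even, 0 if k odd]. Integrating term-by-term (or equivalently evaluating the antiderivative F(x) = -3*x^5/5 + 5*x^4/4 + 13*x^3/3 - x^2/2 - 6*x at the endpoints):
  F(1) − F(−1) = -91/60 − (181/60) = -68/15.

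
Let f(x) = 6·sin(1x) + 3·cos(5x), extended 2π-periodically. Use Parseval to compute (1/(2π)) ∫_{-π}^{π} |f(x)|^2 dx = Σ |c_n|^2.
Σ |c_n|^2 = 45/2

Expand |f|^2 and use orthogonality of {sin(nx), cos(mx)} on [-π, π]:
  ∫_{-π}^{π} sin(nx)^2 dx = π, ∫ cos(mx)^2 dx = π, and cross terms integrate to 0.
So ∫_{-π}^{π} f(x)^2 dx = 6^2 · π + 3^2 · π = (36 + 9)π.
Divide by 2π: (36 + 9)/2 = 45/2.
By Parseval, this equals Σ |c_n|^2.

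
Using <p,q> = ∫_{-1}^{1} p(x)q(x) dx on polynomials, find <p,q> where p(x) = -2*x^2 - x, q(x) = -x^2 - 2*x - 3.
<p,q> = 92/15

Expand the product: p(x)·q(x) = 2*x^4 + 5*x^3 + 8*x^2 + 3*x.
∫_{-1}^{1} of each monomial x^k gives [2/(k+1) if k even, 0 if k odd]. Integrating term-by-term (or equivalently evaluating the antiderivative F(x) = 2*x^5/5 + 5*x^4/4 + 8*x^3/3 + 3*x^2/2 at the endpoints):
  F(1) − F(−1) = 349/60 − (-19/60) = 92/15.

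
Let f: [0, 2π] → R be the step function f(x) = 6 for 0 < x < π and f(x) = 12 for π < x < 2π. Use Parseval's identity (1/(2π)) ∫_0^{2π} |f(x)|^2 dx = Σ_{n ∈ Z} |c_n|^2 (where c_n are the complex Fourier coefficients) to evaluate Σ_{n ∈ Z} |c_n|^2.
Σ |c_n|^2 = 90

Parseval equates the L^2 energy of f (normalised by 1/(2π)) with the ℓ^2 sum of its Fourier coefficients: (1/(2π)) ∫_0^{2π} |f|^2 = Σ |c_n|^2.
Compute the left side: (1/(2π)) [∫_0^π 6^2 dx + ∫_π^{2π} 12^2 dx] = (1/(2π)) · (36π + 144π) = (36 + 144)/2 = 90.
So Σ_{n ∈ Z} |c_n|^2 = 90.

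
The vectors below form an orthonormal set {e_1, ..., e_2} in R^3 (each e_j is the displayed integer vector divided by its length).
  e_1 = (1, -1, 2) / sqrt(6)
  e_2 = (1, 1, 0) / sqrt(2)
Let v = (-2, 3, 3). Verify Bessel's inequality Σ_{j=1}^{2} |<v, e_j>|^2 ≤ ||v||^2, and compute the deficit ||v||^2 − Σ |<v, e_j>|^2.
Σ |<v, e_j>|^2 = 2/3; ||v||^2 = 22; deficit = 64/3

Write each e_j = u_j / sqrt(<u_j, u_j>) where u_j is the displayed integer vector. Then <v, e_j> = <v, u_j> / sqrt(<u_j, u_j>), so |<v, e_j>|^2 = <v, u_j>^2 / <u_j, u_j>.
Coefficients: <v, e_1> = 1/sqrt(6), <v, e_2> = 1/sqrt(2).
Square and sum: Σ |<v, e_j>|^2 = 2/3.
Compute ||v||^2 = v·v = 22.
Deficit = 22 − 2/3 = 64/3 ≥ 0, confirming Bessel's inequality. (The deficit equals ||v − Σ <v,e_j> e_j||^2, the squared distance from v to span{e_j}.)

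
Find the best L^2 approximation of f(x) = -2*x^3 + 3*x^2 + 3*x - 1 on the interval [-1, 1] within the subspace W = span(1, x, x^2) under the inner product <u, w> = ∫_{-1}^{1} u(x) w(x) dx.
g(x) = 3*x^2 + 9*x/5 - 1

The best approximation g ∈ W is the orthogonal projection of f onto W. Writing g = a_0 + a_1 x + a_2 x^2, the coefficients solve the normal equations G · a = b where
  G_{ij} = <φ_i, φ_j> and b_i = <f, φ_i>, with φ_0 = 1, φ_1 = x, φ_2 = x^2.
G =
  [2, 0, 2/3]
  [0, 2/3, 0]
  [2/3, 0, 2/5],
b = (0, 6/5, 8/15).
Solving gives a_0 = -1, a_1 = 9/5, a_2 = 3, so
  g(x) = 3*x^2 + 9*x/5 - 1.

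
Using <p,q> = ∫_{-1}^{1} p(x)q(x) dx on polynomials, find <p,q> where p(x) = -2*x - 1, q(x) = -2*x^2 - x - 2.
<p,q> = 20/3

Expand the product: p(x)·q(x) = 4*x^3 + 4*x^2 + 5*x + 2.
∫_{-1}^{1} of each monomial x^k gives [2/(k+1) if k even, 0 if k odd]. Integrating term-by-term (or equivalently evaluating the antiderivative F(x) = x^4 + 4*x^3/3 + 5*x^2/2 + 2*x at the endpoints):
  F(1) − F(−1) = 41/6 − (1/6) = 20/3.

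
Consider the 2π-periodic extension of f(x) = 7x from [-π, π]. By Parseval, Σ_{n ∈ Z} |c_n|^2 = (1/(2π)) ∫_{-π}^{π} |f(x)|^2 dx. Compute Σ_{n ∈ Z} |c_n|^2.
Σ |c_n|^2 = 49π^2/3

Expand and integrate term by term over [-π, π]:
  ∫ (7x)^2 dx = 49·(2π^3/3); ∫ 2·7·(0)·x dx = 0 (odd integrand); ∫ 0^2 dx = 0·2π.
So (1/(2π)) ∫_{-π}^{π} (7x)^2 dx = 49π^2/3 + 0 = 49π^2/3.
Parseval ⇒ Σ |c_n|^2 = 49π^2/3.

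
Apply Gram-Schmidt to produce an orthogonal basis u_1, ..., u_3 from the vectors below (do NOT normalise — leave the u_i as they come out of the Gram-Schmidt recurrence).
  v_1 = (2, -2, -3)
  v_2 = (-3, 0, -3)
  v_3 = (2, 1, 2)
Orthogonal basis:
  u_1 = (2, -2, -3)
  u_2 = (-57/17, 6/17, -42/17)
  u_3 = (10/33, 25/33, -10/33)

Apply the Gram-Schmidt recurrence
  u_1 = v_1
  u_i = v_i − Σ_{j<i} ((v_i · u_j) / (u_j · u_j)) · u_j.

Step by step this gives:
  u_1 = (2, -2, -3)
  u_2 = (-57/17, 6/17, -42/17)
  u_3 = (10/33, 25/33, -10/33)

Orthogonality check:
  u_2 · u_1 = 0 (should be 0)
  u_3 · u_1 = 0 (should be 0)
  u_3 · u_2 = 0 (should be 0)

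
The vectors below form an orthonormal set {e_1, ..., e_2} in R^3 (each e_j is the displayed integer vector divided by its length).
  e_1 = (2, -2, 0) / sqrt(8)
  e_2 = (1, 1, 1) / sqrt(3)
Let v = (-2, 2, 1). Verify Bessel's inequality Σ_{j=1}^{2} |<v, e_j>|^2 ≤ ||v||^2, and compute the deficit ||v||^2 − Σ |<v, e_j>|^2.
Σ |<v, e_j>|^2 = 25/3; ||v||^2 = 9; deficit = 2/3

Write each e_j = u_j / sqrt(<u_j, u_j>) where u_j is the displayed integer vector. Then <v, e_j> = <v, u_j> / sqrt(<u_j, u_j>), so |<v, e_j>|^2 = <v, u_j>^2 / <u_j, u_j>.
Coefficients: <v, e_1> = -8/sqrt(8), <v, e_2> = 1/sqrt(3).
Square and sum: Σ |<v, e_j>|^2 = 25/3.
Compute ||v||^2 = v·v = 9.
Deficit = 9 − 25/3 = 2/3 ≥ 0, confirming Bessel's inequality. (The deficit equals ||v − Σ <v,e_j> e_j||^2, the squared distance from v to span{e_j}.)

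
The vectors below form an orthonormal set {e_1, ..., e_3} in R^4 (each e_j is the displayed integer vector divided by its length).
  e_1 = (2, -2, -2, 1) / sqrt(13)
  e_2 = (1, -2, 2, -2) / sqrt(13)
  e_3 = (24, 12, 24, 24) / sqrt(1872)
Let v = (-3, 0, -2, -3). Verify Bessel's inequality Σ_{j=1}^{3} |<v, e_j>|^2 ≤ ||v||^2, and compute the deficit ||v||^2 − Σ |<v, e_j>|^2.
Σ |<v, e_j>|^2 = 282/13; ||v||^2 = 22; deficit = 4/13

Write each e_j = u_j / sqrt(<u_j, u_j>) where u_j is the displayed integer vector. Then <v, e_j> = <v, u_j> / sqrt(<u_j, u_j>), so |<v, e_j>|^2 = <v, u_j>^2 / <u_j, u_j>.
Coefficients: <v, e_1> = -5/sqrt(13), <v, e_2> = -1/sqrt(13), <v, e_3> = -192/sqrt(1872).
Square and sum: Σ |<v, e_j>|^2 = 282/13.
Compute ||v||^2 = v·v = 22.
Deficit = 22 − 282/13 = 4/13 ≥ 0, confirming Bessel's inequality. (The deficit equals ||v − Σ <v,e_j> e_j||^2, the squared distance from v to span{e_j}.)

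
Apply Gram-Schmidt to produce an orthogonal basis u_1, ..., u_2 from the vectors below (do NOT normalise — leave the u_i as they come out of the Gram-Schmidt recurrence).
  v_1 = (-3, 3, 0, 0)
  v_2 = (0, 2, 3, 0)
Orthogonal basis:
  u_1 = (-3, 3, 0, 0)
  u_2 = (1, 1, 3, 0)

Apply the Gram-Schmidt recurrence
  u_1 = v_1
  u_i = v_i − Σ_{j<i} ((v_i · u_j) / (u_j · u_j)) · u_j.

Step by step this gives:
  u_1 = (-3, 3, 0, 0)
  u_2 = (1, 1, 3, 0)

Orthogonality check:
  u_2 · u_1 = 0 (should be 0)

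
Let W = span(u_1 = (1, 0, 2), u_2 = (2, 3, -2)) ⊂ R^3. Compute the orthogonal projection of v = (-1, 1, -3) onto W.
proj_W(v) = (-7/9, 7/9, -28/9)

Set up U = [u_1 | ... | u_2] ∈ R^(3×2). The projector onto W = col(U) is P = U (U^T U)^(-1) U^T.
Compute U^T U =
  [5, -2]
  [-2, 17],
and U^T v = (-7, 7).
Solve U^T U · c = U^T v for the coefficients: c = (-35/27, 7/27). The projection is proj_W(v) = U c.
Check: (v - proj_W(v)) · u_1 = 0  (should be 0).
Check: (v - proj_W(v)) · u_2 = 0  (should be 0).
Result: proj_W(v) = (-7/9, 7/9, -28/9).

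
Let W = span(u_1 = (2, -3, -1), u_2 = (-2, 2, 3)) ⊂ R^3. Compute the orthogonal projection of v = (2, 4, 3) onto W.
proj_W(v) = (-38/23, 44/23, 45/23)

Set up U = [u_1 | ... | u_2] ∈ R^(3×2). The projector onto W = col(U) is P = U (U^T U)^(-1) U^T.
Compute U^T U =
  [14, -13]
  [-13, 17],
and U^T v = (-11, 13).
Solve U^T U · c = U^T v for the coefficients: c = (-6/23, 13/23). The projection is proj_W(v) = U c.
Check: (v - proj_W(v)) · u_1 = 0  (should be 0).
Check: (v - proj_W(v)) · u_2 = 0  (should be 0).
Result: proj_W(v) = (-38/23, 44/23, 45/23).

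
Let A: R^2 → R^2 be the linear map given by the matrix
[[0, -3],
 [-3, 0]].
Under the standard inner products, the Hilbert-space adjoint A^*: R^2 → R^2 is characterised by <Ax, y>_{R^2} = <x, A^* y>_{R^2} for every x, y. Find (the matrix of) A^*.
A^* = A^T =
[[0, -3],
 [-3, 0]]

For real matrices with standard dot products, the defining identity <Ax, y> = <x, A^* y> gives (Ax)^T y = x^T (A^*) y, i.e. x^T A^T y = x^T (A^*) y. Since this holds for all x, y, we must have A^* = A^T. Therefore
A^* =
[[0, -3],
 [-3, 0]].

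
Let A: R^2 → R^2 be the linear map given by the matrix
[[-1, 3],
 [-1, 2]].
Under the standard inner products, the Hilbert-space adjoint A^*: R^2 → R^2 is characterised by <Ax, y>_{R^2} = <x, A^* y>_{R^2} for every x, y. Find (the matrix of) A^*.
A^* = A^T =
[[-1, -1],
 [3, 2]]

For real matrices with standard dot products, the defining identity <Ax, y> = <x, A^* y> gives (Ax)^T y = x^T (A^*) y, i.e. x^T A^T y = x^T (A^*) y. Since this holds for all x, y, we must have A^* = A^T. Therefore
A^* =
[[-1, -1],
 [3, 2]].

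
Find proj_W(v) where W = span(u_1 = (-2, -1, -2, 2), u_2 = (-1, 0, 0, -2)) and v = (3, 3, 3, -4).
proj_W(v) = (191/61, 105/61, 210/61, -248/61)

Set up U = [u_1 | ... | u_2] ∈ R^(4×2). The projector onto W = col(U) is P = U (U^T U)^(-1) U^T.
Compute U^T U =
  [13, -2]
  [-2, 5],
and U^T v = (-23, 5).
Solve U^T U · c = U^T v for the coefficients: c = (-105/61, 19/61). The projection is proj_W(v) = U c.
Check: (v - proj_W(v)) · u_1 = 0  (should be 0).
Check: (v - proj_W(v)) · u_2 = 0  (should be 0).
Result: proj_W(v) = (191/61, 105/61, 210/61, -248/61).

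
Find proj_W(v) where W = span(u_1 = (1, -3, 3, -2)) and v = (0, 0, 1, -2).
proj_W(v) = (7/23, -21/23, 21/23, -14/23)

Set up U = [u_1 | ... | u_1] ∈ R^(4×1). The projector onto W = col(U) is P = U (U^T U)^(-1) U^T.
Compute U^T U =
  [23],
and U^T v = (7).
Solve U^T U · c = U^T v for the coefficients: c = (7/23). The projection is proj_W(v) = U c.
Check: (v - proj_W(v)) · u_1 = 0  (should be 0).
Result: proj_W(v) = (7/23, -21/23, 21/23, -14/23).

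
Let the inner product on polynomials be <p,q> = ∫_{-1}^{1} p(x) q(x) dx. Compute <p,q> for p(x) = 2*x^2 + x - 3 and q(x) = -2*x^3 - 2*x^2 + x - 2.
<p,q> = 58/5

Expand the product: p(x)·q(x) = -4*x^5 - 6*x^4 + 6*x^3 + 3*x^2 - 5*x + 6.
∫_{-1}^{1} of each monomial x^k gives [2/(k+1) if k even, 0 if k odd]. Integrating term-by-term (or equivalently evaluating the antiderivative F(x) = -2*x^6/3 - 6*x^5/5 + 3*x^4/2 + x^3 - 5*x^2/2 + 6*x at the endpoints):
  F(1) − F(−1) = 62/15 − (-112/15) = 58/5.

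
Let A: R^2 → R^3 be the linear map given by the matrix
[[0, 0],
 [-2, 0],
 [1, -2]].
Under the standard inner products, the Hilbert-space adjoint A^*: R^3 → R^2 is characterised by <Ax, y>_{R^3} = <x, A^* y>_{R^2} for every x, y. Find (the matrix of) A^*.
A^* = A^T =
[[0, -2, 1],
 [0, 0, -2]]

For real matrices with standard dot products, the defining identity <Ax, y> = <x, A^* y> gives (Ax)^T y = x^T (A^*) y, i.e. x^T A^T y = x^T (A^*) y. Since this holds for all x, y, we must have A^* = A^T. Therefore
A^* =
[[0, -2, 1],
 [0, 0, -2]].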